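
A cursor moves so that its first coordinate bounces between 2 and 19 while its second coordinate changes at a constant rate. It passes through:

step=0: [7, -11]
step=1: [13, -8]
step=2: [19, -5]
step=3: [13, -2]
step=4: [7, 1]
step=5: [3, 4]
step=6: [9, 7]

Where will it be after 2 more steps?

[17, 13]

The first coordinate travels 6 per step and bounces off the walls at 2 and 19.
  step 7: 9 → 15
  step 8: 15 → 17
The second coordinate changes by +3 each step: at step 8 it is 13.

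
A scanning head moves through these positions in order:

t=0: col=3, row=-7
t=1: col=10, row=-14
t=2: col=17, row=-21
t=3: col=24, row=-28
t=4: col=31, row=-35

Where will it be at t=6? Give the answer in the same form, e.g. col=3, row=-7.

Constant displacement of (+7, -7) per step.
step 5: col=31, row=-35 + (+7, -7) → col=38, row=-42
step 6: col=38, row=-42 + (+7, -7) → col=45, row=-49

col=45, row=-49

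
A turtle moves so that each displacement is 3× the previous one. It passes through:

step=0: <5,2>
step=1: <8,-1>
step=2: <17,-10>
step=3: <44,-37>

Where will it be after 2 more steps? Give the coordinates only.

The jumps are <+3,-3>, <+9,-9>, <+27,-27> — a geometric progression with ratio 3.
step 4: <44,-37> + <+81,-81> → <125,-118>
step 5: <125,-118> + <+243,-243> → <368,-361>

<368,-361>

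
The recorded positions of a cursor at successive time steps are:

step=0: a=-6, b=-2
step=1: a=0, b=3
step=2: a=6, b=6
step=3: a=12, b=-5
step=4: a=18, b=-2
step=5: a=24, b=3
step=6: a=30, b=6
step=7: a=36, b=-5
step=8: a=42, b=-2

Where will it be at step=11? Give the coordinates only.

A: linear, +6 per step → 60 at step 11.
B: cycles through -2, 3, 6, -5 every 4 steps. Step 11 lands at position 3 of the cycle → -5.

a=60, b=-5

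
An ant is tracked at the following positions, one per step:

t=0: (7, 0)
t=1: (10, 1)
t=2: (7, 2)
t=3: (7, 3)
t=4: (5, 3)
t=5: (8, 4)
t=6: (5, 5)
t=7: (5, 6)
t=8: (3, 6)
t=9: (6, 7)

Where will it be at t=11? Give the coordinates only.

Step-to-step displacements: (+3, +1), (-3, +1), (+0, +1), (-2, +0), (+3, +1), (-3, +1), (+0, +1), (-2, +0), (+3, +1) — a repeating cycle of length 4.
step 10: apply (-3, +1) → (3, 8)
step 11: apply (+0, +1) → (3, 9)

(3, 9)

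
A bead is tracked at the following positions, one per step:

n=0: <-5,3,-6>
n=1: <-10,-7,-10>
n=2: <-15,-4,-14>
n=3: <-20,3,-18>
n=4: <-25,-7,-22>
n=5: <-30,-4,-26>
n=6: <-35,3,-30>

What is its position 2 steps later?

The first coordinate changes by -5 each step, so at step 8 it is -5 + 8·(-5) = -45.
The second coordinate repeats the cycle [3, -7, -4] with period 3; step 8 mod 3 = 2, giving -4.
The third coordinate changes by -4 each step, so at step 8 it is -6 + 8·(-4) = -38.

<-45,-4,-38>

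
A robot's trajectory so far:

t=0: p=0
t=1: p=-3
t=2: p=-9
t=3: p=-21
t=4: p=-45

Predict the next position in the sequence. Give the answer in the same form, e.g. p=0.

p=-93

Step-to-step displacements: -3, -6, -12, -24; each is 2× the previous.
step 5: -45 − 48 → p=-93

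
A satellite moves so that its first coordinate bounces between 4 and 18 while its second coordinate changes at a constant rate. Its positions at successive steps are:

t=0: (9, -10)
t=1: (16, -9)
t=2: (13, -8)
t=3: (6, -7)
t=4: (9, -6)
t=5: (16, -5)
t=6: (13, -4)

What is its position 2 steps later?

The first coordinate reflects between 4 and 18, moving 7 per step.
  step 7: 13 → 6
  step 8: 6 → 9
The second coordinate changes by +1 each step: at step 8 it is -2.

(9, -2)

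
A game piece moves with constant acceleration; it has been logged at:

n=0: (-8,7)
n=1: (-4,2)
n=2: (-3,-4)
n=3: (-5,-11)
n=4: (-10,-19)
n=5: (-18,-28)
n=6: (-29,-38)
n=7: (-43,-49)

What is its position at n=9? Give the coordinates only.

Taking differences between consecutive positions: (+4,-5), (+1,-6), (-2,-7), (-5,-8), (-8,-9), (-11,-10), (-14,-11). These grow by (-3,-1) each step.
step 8: (-43,-49) + (-17,-12) → (-60,-61)
step 9: (-60,-61) + (-20,-13) → (-80,-74)

(-80,-74)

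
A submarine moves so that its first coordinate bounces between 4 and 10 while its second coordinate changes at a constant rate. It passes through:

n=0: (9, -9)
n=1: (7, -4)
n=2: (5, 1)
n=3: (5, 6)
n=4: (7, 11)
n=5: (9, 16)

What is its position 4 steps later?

The first coordinate travels 2 per step and bounces off the walls at 4 and 10.
  step 6: 9 → 9
  step 7: 9 → 7
  step 8: 7 → 5
  step 9: 5 → 5
The second coordinate changes by +5 each step: at step 9 it is 36.

(5, 36)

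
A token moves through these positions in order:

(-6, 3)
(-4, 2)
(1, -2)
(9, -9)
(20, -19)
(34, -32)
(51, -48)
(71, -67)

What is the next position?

Successive displacements: (+2, -1), (+5, -4), (+8, -7), (+11, -10), (+14, -13), (+17, -16), (+20, -19) — each changes by (+3, -3).
step 8: (71, -67) + (+23, -22) → (94, -89)

(94, -89)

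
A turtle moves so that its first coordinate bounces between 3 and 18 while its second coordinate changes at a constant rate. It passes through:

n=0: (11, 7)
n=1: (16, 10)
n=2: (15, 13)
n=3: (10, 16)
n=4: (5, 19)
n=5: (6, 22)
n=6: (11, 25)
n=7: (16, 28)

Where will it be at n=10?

(5, 37)

The first coordinate reflects between 3 and 18, moving 5 per step.
  step 8: 16 → 15
  step 9: 15 → 10
  step 10: 10 → 5
The second coordinate changes by +3 each step: at step 10 it is 37.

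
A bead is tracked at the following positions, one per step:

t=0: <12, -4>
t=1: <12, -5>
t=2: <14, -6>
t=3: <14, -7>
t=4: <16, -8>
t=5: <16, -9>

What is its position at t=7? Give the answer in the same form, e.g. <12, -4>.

Step-to-step displacements: <+0, -1>, <+2, -1>, <+0, -1>, <+2, -1>, <+0, -1> — a repeating cycle of length 2.
step 6: apply <+2, -1> → <18, -10>
step 7: apply <+0, -1> → <18, -11>

<18, -11>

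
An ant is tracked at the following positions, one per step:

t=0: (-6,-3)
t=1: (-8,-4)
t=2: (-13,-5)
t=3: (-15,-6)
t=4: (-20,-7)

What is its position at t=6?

(-27,-9)

Step-to-step displacements: (-2,-1), (-5,-1), (-2,-1), (-5,-1) — a repeating cycle of length 2.
step 5: apply (-2,-1) → (-22,-8)
step 6: apply (-5,-1) → (-27,-9)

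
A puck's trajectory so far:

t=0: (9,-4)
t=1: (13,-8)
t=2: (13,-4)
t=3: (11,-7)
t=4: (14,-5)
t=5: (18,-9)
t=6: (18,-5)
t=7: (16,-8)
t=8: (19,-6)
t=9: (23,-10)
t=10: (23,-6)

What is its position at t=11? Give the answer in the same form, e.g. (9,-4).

(21,-9)

Step-to-step displacements: (+4,-4), (+0,+4), (-2,-3), (+3,+2), (+4,-4), (+0,+4), (-2,-3), (+3,+2), (+4,-4), (+0,+4) — a repeating cycle of length 4.
step 11: apply (-2,-3) → (21,-9)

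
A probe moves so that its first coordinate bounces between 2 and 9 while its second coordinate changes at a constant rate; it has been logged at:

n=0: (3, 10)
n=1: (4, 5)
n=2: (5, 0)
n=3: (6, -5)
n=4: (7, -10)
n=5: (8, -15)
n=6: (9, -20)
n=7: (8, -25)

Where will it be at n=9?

(6, -35)

The first coordinate travels 1 per step and bounces off the walls at 2 and 9.
  step 8: 8 → 7
  step 9: 7 → 6
The second coordinate changes by -5 each step: at step 9 it is -35.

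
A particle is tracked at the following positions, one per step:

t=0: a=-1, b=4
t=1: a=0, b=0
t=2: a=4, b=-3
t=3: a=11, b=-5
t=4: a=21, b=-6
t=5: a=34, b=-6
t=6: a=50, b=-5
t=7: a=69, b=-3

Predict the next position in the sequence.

Taking differences between consecutive positions: (+1,-4), (+4,-3), (+7,-2), (+10,-1), (+13,+0), (+16,+1), (+19,+2). These grow by (+3,+1) each step.
step 8: a=69, b=-3 + (+22,+3) → a=91, b=0

a=91, b=0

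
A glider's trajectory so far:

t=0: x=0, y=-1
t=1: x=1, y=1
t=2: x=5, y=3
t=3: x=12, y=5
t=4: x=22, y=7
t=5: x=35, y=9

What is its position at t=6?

x=51, y=11

Successive displacements: (+1, +2), (+4, +2), (+7, +2), (+10, +2), (+13, +2) — each changes by (+3, +0).
step 6: x=35, y=9 + (+16, +2) → x=51, y=11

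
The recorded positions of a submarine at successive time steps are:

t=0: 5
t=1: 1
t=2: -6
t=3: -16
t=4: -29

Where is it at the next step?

-45

First differences are -4, -7, -10, -13; their common second difference is -3 (constant acceleration).
step 5: -29 − 16 → -45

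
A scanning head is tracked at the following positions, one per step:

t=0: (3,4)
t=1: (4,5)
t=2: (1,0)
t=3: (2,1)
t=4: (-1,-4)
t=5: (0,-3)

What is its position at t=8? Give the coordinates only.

Step-to-step displacements: (+1,+1), (-3,-5), (+1,+1), (-3,-5), (+1,+1) — a repeating cycle of length 2.
step 6: apply (-3,-5) → (-3,-8)
step 7: apply (+1,+1) → (-2,-7)
step 8: apply (-3,-5) → (-5,-12)

(-5,-12)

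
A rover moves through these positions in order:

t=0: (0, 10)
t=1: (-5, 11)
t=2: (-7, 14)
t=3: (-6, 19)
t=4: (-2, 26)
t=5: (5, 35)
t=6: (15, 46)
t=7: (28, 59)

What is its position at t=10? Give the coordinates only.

(85, 110)

First differences are (-5, +1), (-2, +3), (+1, +5), (+4, +7), (+7, +9), (+10, +11), (+13, +13); their common second difference is (+3, +2) (constant acceleration).
step 8: (28, 59) + (+16, +15) → (44, 74)
step 9: (44, 74) + (+19, +17) → (63, 91)
step 10: (63, 91) + (+22, +19) → (85, 110)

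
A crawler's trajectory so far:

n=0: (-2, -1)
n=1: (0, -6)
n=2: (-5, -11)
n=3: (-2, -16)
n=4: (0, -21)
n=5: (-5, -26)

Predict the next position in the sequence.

(-2, -31)

First: cycles through -2, 0, -5 every 3 steps. Step 6 lands at position 0 of the cycle → -2.
Second: linear, -5 per step → -31 at step 6.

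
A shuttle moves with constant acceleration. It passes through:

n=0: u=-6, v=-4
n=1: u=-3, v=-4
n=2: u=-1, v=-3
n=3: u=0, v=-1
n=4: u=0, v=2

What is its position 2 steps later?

Taking differences between consecutive positions: (+3, +0), (+2, +1), (+1, +2), (+0, +3). These grow by (-1, +1) each step.
step 5: u=0, v=2 + (-1, +4) → u=-1, v=6
step 6: u=-1, v=6 + (-2, +5) → u=-3, v=11

u=-3, v=11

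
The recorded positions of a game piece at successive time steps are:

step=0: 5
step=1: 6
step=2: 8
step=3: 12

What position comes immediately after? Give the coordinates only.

20

Step-to-step displacements: +1, +2, +4; each is 2× the previous.
step 4: 12 + 8 → 20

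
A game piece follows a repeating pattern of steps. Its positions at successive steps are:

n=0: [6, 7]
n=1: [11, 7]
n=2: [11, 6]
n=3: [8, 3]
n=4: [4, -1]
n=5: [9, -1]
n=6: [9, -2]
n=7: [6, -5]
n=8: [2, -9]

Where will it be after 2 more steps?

[7, -10]

Step-to-step displacements: [+5, +0], [+0, -1], [-3, -3], [-4, -4], [+5, +0], [+0, -1], [-3, -3], [-4, -4] — a repeating cycle of length 4.
step 9: apply [+5, +0] → [7, -9]
step 10: apply [+0, -1] → [7, -10]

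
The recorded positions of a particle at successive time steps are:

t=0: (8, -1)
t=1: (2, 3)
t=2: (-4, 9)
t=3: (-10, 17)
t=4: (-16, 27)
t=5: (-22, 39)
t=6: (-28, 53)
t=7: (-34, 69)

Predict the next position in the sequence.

Successive displacements: (-6, +4), (-6, +6), (-6, +8), (-6, +10), (-6, +12), (-6, +14), (-6, +16) — each changes by (+0, +2).
step 8: (-34, 69) + (-6, +18) → (-40, 87)

(-40, 87)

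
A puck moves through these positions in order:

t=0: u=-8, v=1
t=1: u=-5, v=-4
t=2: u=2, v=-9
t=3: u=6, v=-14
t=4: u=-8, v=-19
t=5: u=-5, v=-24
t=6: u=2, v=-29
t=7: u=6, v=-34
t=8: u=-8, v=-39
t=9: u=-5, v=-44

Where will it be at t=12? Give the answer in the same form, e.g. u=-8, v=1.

U: cycles through -8, -5, 2, 6 every 4 steps. Step 12 lands at position 0 of the cycle → -8.
V: linear, -5 per step → -59 at step 12.

u=-8, v=-59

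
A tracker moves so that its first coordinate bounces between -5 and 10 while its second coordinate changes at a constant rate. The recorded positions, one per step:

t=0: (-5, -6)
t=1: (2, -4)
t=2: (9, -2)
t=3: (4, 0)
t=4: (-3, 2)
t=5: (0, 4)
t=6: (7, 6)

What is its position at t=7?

(6, 8)

The first coordinate travels 7 per step and bounces off the walls at -5 and 10.
  step 7: 7 → 6
The second coordinate changes by +2 each step: at step 7 it is 8.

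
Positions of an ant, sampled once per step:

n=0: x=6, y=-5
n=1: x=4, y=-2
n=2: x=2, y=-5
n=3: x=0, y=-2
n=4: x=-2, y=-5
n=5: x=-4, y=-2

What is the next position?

x=-6, y=-5

The x coordinate changes by -2 each step, so at step 6 it is 6 + 6·(-2) = -6.
The y coordinate repeats the cycle [-5, -2] with period 2; step 6 mod 2 = 0, giving -5.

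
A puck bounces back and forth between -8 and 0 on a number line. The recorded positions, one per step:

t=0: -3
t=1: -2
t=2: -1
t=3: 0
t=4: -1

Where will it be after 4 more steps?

-5

The value reflects between -8 and 0, moving 1 per step.
  step 5: -1 → -2
  step 6: -2 → -3
  step 7: -3 → -4
  step 8: -4 → -5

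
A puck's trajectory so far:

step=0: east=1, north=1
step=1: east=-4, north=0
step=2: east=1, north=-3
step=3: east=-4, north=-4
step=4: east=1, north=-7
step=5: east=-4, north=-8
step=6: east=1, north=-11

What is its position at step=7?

east=-4, north=-12

Step-to-step displacements: (-5, -1), (+5, -3), (-5, -1), (+5, -3), (-5, -1), (+5, -3) — a repeating cycle of length 2.
step 7: apply (-5, -1) → east=-4, north=-12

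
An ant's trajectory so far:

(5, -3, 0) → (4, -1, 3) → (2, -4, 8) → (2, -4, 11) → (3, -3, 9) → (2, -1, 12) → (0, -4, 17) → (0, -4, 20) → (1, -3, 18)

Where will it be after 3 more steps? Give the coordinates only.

Step-to-step displacements: (-1, +2, +3), (-2, -3, +5), (+0, +0, +3), (+1, +1, -2), (-1, +2, +3), (-2, -3, +5), (+0, +0, +3), (+1, +1, -2) — a repeating cycle of length 4.
step 9: apply (-1, +2, +3) → (0, -1, 21)
step 10: apply (-2, -3, +5) → (-2, -4, 26)
step 11: apply (+0, +0, +3) → (-2, -4, 29)

(-2, -4, 29)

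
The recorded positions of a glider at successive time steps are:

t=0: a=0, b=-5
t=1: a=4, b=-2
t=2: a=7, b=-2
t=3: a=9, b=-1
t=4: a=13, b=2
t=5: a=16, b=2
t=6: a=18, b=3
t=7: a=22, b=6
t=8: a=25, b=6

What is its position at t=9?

a=27, b=7

Step-to-step displacements: (+4, +3), (+3, +0), (+2, +1), (+4, +3), (+3, +0), (+2, +1), (+4, +3), (+3, +0) — a repeating cycle of length 3.
step 9: apply (+2, +1) → a=27, b=7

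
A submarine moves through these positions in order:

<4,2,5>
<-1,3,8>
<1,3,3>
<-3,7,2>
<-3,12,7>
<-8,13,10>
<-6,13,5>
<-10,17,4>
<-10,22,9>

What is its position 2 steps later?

Step-to-step displacements: <-5,+1,+3>, <+2,+0,-5>, <-4,+4,-1>, <+0,+5,+5>, <-5,+1,+3>, <+2,+0,-5>, <-4,+4,-1>, <+0,+5,+5> — a repeating cycle of length 4.
step 9: apply <-5,+1,+3> → <-15,23,12>
step 10: apply <+2,+0,-5> → <-13,23,7>

<-13,23,7>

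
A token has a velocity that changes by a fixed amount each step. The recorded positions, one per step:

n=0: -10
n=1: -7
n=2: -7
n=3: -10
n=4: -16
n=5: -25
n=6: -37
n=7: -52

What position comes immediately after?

First differences are +3, +0, -3, -6, -9, -12, -15; their common second difference is -3 (constant acceleration).
step 8: -52 − 18 → -70

-70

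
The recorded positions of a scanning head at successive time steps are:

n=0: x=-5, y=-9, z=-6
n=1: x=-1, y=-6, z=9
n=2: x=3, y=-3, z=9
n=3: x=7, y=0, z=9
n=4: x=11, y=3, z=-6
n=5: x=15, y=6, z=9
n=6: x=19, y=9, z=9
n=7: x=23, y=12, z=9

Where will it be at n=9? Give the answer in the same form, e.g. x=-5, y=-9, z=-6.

The x coordinate changes by +4 each step, so at step 9 it is -5 + 9·(4) = 31.
The y coordinate changes by +3 each step, so at step 9 it is -9 + 9·(3) = 18.
The z coordinate repeats the cycle [-6, 9, 9, 9] with period 4; step 9 mod 4 = 1, giving 9.

x=31, y=18, z=9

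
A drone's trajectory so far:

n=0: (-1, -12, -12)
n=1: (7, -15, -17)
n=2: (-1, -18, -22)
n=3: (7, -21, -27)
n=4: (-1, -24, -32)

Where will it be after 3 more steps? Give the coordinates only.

First: cycles through -1, 7 every 2 steps. Step 7 lands at position 1 of the cycle → 7.
Second: linear, -3 per step → -33 at step 7.
Third: linear, -5 per step → -47 at step 7.

(7, -33, -47)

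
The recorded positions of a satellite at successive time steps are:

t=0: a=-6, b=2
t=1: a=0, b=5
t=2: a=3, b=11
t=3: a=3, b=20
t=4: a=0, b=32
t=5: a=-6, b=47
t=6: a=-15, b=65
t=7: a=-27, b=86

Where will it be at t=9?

a=-60, b=137

Successive displacements: (+6, +3), (+3, +6), (+0, +9), (-3, +12), (-6, +15), (-9, +18), (-12, +21) — each changes by (-3, +3).
step 8: a=-27, b=86 + (-15, +24) → a=-42, b=110
step 9: a=-42, b=110 + (-18, +27) → a=-60, b=137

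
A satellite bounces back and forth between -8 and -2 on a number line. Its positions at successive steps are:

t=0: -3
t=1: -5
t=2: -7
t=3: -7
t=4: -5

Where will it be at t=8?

-7

The value reflects between -8 and -2, moving 2 per step.
  step 5: -5 → -3
  step 6: -3 → -3
  step 7: -3 → -5
  step 8: -5 → -7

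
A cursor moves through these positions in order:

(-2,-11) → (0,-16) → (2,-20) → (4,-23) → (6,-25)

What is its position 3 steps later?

Successive displacements: (+2,-5), (+2,-4), (+2,-3), (+2,-2) — each changes by (+0,+1).
step 5: (6,-25) + (+2,-1) → (8,-26)
step 6: (8,-26) + (+2,+0) → (10,-26)
step 7: (10,-26) + (+2,+1) → (12,-25)

(12,-25)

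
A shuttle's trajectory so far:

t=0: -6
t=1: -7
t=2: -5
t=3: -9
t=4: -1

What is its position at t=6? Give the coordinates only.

15

Step-to-step displacements: -1, +2, -4, +8; each is -2× the previous.
step 5: -1 − 16 → -17
step 6: -17 + 32 → 15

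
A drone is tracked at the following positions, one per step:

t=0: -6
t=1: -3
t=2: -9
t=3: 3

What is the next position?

Step-to-step displacements: +3, -6, +12; each is -2× the previous.
step 4: 3 − 24 → -21

-21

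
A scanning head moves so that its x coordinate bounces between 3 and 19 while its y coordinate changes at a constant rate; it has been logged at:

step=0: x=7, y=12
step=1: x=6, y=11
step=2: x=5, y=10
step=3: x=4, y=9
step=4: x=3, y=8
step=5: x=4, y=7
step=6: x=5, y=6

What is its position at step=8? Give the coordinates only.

x=7, y=4

The x coordinate reflects between 3 and 19, moving 1 per step.
  step 7: 5 → 6
  step 8: 6 → 7
The y coordinate changes by -1 each step: at step 8 it is 4.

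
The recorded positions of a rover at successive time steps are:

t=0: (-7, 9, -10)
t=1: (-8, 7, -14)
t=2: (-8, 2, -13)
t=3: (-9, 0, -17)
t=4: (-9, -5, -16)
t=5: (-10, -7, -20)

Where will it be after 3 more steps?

Step-to-step displacements: (-1, -2, -4), (+0, -5, +1), (-1, -2, -4), (+0, -5, +1), (-1, -2, -4) — a repeating cycle of length 2.
step 6: apply (+0, -5, +1) → (-10, -12, -19)
step 7: apply (-1, -2, -4) → (-11, -14, -23)
step 8: apply (+0, -5, +1) → (-11, -19, -22)

(-11, -19, -22)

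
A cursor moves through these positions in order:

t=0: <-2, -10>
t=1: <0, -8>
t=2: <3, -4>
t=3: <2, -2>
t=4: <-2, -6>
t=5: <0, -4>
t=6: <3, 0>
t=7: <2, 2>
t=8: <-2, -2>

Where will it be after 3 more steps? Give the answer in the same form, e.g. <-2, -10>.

Step-to-step displacements: <+2, +2>, <+3, +4>, <-1, +2>, <-4, -4>, <+2, +2>, <+3, +4>, <-1, +2>, <-4, -4> — a repeating cycle of length 4.
step 9: apply <+2, +2> → <0, 0>
step 10: apply <+3, +4> → <3, 4>
step 11: apply <-1, +2> → <2, 6>

<2, 6>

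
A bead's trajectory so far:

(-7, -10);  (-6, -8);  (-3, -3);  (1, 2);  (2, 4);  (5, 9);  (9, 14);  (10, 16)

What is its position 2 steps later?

Step-to-step displacements: (+1, +2), (+3, +5), (+4, +5), (+1, +2), (+3, +5), (+4, +5), (+1, +2) — a repeating cycle of length 3.
step 8: apply (+3, +5) → (13, 21)
step 9: apply (+4, +5) → (17, 26)

(17, 26)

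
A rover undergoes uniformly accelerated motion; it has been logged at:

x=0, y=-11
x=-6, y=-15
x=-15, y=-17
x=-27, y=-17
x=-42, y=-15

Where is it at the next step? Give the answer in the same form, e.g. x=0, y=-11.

First differences are (-6, -4), (-9, -2), (-12, +0), (-15, +2); their common second difference is (-3, +2) (constant acceleration).
step 5: x=-42, y=-15 + (-18, +4) → x=-60, y=-11

x=-60, y=-11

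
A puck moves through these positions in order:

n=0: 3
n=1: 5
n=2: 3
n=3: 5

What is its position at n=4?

3

Step-to-step displacements: +2, -2, +2; each is -1× the previous.
step 4: 5 − 2 → 3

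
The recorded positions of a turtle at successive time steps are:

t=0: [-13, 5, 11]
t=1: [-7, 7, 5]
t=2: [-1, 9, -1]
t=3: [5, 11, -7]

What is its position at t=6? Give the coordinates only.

Each step adds [+6, +2, -6] to the position.
step 4: [5, 11, -7] + [+6, +2, -6] → [11, 13, -13]
step 5: [11, 13, -13] + [+6, +2, -6] → [17, 15, -19]
step 6: [17, 15, -19] + [+6, +2, -6] → [23, 17, -25]

[23, 17, -25]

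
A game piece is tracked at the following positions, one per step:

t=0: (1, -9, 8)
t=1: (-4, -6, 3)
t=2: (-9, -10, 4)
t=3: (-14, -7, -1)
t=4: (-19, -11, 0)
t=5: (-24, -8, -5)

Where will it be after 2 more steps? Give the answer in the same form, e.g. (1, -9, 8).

(-34, -9, -9)

Step-to-step displacements: (-5, +3, -5), (-5, -4, +1), (-5, +3, -5), (-5, -4, +1), (-5, +3, -5) — a repeating cycle of length 2.
step 6: apply (-5, -4, +1) → (-29, -12, -4)
step 7: apply (-5, +3, -5) → (-34, -9, -9)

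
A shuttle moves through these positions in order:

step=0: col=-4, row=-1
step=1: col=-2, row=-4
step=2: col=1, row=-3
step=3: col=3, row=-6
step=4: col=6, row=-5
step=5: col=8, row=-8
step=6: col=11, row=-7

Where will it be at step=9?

col=18, row=-12

The moves between consecutive positions are (+2,-3), (+3,+1), (+2,-3), (+3,+1), (+2,-3), (+3,+1); they repeat the 2-cycle [(+2,-3), (+3,+1)].
step 7: apply (+2,-3) → col=13, row=-10
step 8: apply (+3,+1) → col=16, row=-9
step 9: apply (+2,-3) → col=18, row=-12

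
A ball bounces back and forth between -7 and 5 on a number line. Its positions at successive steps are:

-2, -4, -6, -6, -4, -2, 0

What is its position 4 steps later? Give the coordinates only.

2

The value reflects between -7 and 5, moving 2 per step.
  step 7: 0 → 2
  step 8: 2 → 4
  step 9: 4 → 4
  step 10: 4 → 2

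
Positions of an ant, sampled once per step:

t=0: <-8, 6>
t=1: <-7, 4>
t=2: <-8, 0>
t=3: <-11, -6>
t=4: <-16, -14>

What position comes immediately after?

Taking differences between consecutive positions: <+1, -2>, <-1, -4>, <-3, -6>, <-5, -8>. These grow by <-2, -2> each step.
step 5: <-16, -14> + <-7, -10> → <-23, -24>

<-23, -24>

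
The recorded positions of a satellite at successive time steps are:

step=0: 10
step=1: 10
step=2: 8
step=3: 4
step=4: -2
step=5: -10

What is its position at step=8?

Successive displacements: +0, -2, -4, -6, -8 — each changes by -2.
step 6: -10 − 10 → -20
step 7: -20 − 12 → -32
step 8: -32 − 14 → -46

-46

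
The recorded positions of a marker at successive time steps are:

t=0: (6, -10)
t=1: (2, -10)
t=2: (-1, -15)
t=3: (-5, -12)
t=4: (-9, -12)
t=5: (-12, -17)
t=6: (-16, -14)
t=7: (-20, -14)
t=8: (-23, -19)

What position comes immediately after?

(-27, -16)

Step-to-step displacements: (-4, +0), (-3, -5), (-4, +3), (-4, +0), (-3, -5), (-4, +3), (-4, +0), (-3, -5) — a repeating cycle of length 3.
step 9: apply (-4, +3) → (-27, -16)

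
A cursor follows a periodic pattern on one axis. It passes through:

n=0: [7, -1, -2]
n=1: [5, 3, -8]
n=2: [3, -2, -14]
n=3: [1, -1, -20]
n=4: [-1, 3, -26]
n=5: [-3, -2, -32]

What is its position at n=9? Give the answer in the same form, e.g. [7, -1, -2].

[-11, -1, -56]

The first coordinate changes by -2 each step, so at step 9 it is 7 + 9·(-2) = -11.
The second coordinate repeats the cycle [-1, 3, -2] with period 3; step 9 mod 3 = 0, giving -1.
The third coordinate changes by -6 each step, so at step 9 it is -2 + 9·(-6) = -56.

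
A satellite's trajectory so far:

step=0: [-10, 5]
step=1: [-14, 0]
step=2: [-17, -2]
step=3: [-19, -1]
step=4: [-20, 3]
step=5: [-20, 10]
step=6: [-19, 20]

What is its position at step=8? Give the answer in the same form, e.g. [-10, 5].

Successive displacements: [-4, -5], [-3, -2], [-2, +1], [-1, +4], [+0, +7], [+1, +10] — each changes by [+1, +3].
step 7: [-19, 20] + [+2, +13] → [-17, 33]
step 8: [-17, 33] + [+3, +16] → [-14, 49]

[-14, 49]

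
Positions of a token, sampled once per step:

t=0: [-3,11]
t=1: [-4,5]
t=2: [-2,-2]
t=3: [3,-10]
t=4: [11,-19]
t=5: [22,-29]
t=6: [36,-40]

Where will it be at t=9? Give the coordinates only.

[96,-79]

Successive displacements: [-1,-6], [+2,-7], [+5,-8], [+8,-9], [+11,-10], [+14,-11] — each changes by [+3,-1].
step 7: [36,-40] + [+17,-12] → [53,-52]
step 8: [53,-52] + [+20,-13] → [73,-65]
step 9: [73,-65] + [+23,-14] → [96,-79]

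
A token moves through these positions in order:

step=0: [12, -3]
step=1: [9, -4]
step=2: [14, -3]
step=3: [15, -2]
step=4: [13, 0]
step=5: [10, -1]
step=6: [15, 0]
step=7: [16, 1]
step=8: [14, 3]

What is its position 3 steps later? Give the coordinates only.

Differencing gives [-3, -1], [+5, +1], [+1, +1], [-2, +2], [-3, -1], [+5, +1], [+1, +1], [-2, +2]. This is the pattern [-3, -1], [+5, +1], [+1, +1], [-2, +2] repeated.
step 9: apply [-3, -1] → [11, 2]
step 10: apply [+5, +1] → [16, 3]
step 11: apply [+1, +1] → [17, 4]

[17, 4]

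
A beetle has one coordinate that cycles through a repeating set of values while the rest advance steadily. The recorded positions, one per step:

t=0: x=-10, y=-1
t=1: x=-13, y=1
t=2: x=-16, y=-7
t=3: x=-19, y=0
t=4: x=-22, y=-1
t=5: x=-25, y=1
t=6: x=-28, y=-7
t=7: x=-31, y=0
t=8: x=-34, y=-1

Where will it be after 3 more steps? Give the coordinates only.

x=-43, y=0

The x coordinate changes by -3 each step, so at step 11 it is -10 + 11·(-3) = -43.
The y coordinate repeats the cycle [-1, 1, -7, 0] with period 4; step 11 mod 4 = 3, giving 0.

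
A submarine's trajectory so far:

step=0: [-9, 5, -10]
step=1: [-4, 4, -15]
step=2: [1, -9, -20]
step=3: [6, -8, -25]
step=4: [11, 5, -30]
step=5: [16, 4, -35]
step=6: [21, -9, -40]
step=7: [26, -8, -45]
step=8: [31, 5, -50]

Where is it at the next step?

First: linear, +5 per step → 36 at step 9.
Second: cycles through 5, 4, -9, -8 every 4 steps. Step 9 lands at position 1 of the cycle → 4.
Third: linear, -5 per step → -55 at step 9.

[36, 4, -55]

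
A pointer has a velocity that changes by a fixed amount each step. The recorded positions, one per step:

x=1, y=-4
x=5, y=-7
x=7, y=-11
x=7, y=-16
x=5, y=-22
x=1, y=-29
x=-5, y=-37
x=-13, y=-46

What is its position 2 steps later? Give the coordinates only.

Taking differences between consecutive positions: (+4, -3), (+2, -4), (+0, -5), (-2, -6), (-4, -7), (-6, -8), (-8, -9). These grow by (-2, -1) each step.
step 8: x=-13, y=-46 + (-10, -10) → x=-23, y=-56
step 9: x=-23, y=-56 + (-12, -11) → x=-35, y=-67

x=-35, y=-67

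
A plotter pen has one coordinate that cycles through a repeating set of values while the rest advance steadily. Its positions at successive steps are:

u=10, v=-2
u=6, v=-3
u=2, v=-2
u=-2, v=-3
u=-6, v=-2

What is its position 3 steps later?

u=-18, v=-3

The u coordinate changes by -4 each step, so at step 7 it is 10 + 7·(-4) = -18.
The v coordinate repeats the cycle [-2, -3] with period 2; step 7 mod 2 = 1, giving -3.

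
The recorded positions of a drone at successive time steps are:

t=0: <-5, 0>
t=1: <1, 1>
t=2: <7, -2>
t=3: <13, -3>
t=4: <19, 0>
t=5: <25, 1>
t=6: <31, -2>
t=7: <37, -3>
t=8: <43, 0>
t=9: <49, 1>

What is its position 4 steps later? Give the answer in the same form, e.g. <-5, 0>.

The first coordinate changes by +6 each step, so at step 13 it is -5 + 13·(6) = 73.
The second coordinate repeats the cycle [0, 1, -2, -3] with period 4; step 13 mod 4 = 1, giving 1.

<73, 1>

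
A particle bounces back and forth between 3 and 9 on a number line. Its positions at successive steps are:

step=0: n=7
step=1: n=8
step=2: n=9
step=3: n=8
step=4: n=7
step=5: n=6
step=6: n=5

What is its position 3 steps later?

n=4

The value travels 1 per step and bounces off the walls at 3 and 9.
  step 7: 5 → 4
  step 8: 4 → 3
  step 9: 3 → 4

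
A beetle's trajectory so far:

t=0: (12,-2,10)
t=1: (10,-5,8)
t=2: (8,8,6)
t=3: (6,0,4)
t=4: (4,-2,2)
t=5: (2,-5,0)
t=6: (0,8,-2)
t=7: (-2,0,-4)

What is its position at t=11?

(-10,0,-12)

The first coordinate changes by -2 each step, so at step 11 it is 12 + 11·(-2) = -10.
The second coordinate repeats the cycle [-2, -5, 8, 0] with period 4; step 11 mod 4 = 3, giving 0.
The third coordinate changes by -2 each step, so at step 11 it is 10 + 11·(-2) = -12.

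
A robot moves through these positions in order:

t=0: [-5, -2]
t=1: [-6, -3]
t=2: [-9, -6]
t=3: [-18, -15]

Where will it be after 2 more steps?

Step-to-step displacements: [-1, -1], [-3, -3], [-9, -9]; each is 3× the previous.
step 4: [-18, -15] + [-27, -27] → [-45, -42]
step 5: [-45, -42] + [-81, -81] → [-126, -123]

[-126, -123]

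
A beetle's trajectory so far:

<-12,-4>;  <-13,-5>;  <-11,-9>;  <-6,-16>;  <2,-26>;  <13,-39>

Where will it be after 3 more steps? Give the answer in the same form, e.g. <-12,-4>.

<64,-96>

Successive displacements: <-1,-1>, <+2,-4>, <+5,-7>, <+8,-10>, <+11,-13> — each changes by <+3,-3>.
step 6: <13,-39> + <+14,-16> → <27,-55>
step 7: <27,-55> + <+17,-19> → <44,-74>
step 8: <44,-74> + <+20,-22> → <64,-96>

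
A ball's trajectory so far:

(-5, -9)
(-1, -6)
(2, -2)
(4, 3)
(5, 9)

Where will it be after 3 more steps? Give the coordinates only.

(2, 33)

Successive displacements: (+4, +3), (+3, +4), (+2, +5), (+1, +6) — each changes by (-1, +1).
step 5: (5, 9) + (+0, +7) → (5, 16)
step 6: (5, 16) + (-1, +8) → (4, 24)
step 7: (4, 24) + (-2, +9) → (2, 33)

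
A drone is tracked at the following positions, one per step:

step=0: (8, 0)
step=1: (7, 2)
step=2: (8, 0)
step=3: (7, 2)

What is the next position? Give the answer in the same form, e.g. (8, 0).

Step-to-step displacements: (-1, +2), (+1, -2), (-1, +2); each is -1× the previous.
step 4: (7, 2) + (+1, -2) → (8, 0)

(8, 0)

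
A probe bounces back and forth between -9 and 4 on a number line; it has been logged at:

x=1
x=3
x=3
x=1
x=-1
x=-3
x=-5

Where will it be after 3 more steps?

x=-7

The value reflects between -9 and 4, moving 2 per step.
  step 7: -5 → -7
  step 8: -7 → -9
  step 9: -9 → -7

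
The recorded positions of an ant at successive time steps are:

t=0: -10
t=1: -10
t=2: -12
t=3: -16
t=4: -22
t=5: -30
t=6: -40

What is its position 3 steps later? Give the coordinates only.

-82

First differences are +0, -2, -4, -6, -8, -10; their common second difference is -2 (constant acceleration).
step 7: -40 − 12 → -52
step 8: -52 − 14 → -66
step 9: -66 − 16 → -82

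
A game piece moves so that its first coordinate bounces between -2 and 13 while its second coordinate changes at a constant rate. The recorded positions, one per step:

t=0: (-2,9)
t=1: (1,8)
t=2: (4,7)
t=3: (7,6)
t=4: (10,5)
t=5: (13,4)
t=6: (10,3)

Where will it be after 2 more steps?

(4,1)

The first coordinate reflects between -2 and 13, moving 3 per step.
  step 7: 10 → 7
  step 8: 7 → 4
The second coordinate changes by -1 each step: at step 8 it is 1.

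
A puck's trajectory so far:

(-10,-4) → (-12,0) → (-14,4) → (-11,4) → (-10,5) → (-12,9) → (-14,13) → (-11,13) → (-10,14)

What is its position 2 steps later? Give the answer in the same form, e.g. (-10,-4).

(-14,22)

Differencing gives (-2,+4), (-2,+4), (+3,+0), (+1,+1), (-2,+4), (-2,+4), (+3,+0), (+1,+1). This is the pattern (-2,+4), (-2,+4), (+3,+0), (+1,+1) repeated.
step 9: apply (-2,+4) → (-12,18)
step 10: apply (-2,+4) → (-14,22)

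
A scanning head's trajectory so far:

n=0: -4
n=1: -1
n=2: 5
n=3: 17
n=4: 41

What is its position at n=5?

Consecutive displacements +3, +6, +12, +24 scale by a factor of 2 each step.
step 5: 41 + 48 → 89

89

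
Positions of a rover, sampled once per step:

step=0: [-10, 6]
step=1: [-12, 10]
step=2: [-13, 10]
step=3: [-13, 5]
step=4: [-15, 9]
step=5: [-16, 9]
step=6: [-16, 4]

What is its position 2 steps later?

[-19, 8]

Differencing gives [-2, +4], [-1, +0], [+0, -5], [-2, +4], [-1, +0], [+0, -5]. This is the pattern [-2, +4], [-1, +0], [+0, -5] repeated.
step 7: apply [-2, +4] → [-18, 8]
step 8: apply [-1, +0] → [-19, 8]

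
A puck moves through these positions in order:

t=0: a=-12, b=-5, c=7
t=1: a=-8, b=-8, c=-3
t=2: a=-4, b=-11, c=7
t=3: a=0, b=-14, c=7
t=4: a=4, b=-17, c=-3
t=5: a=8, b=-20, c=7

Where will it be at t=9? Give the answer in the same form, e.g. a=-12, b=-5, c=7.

a=24, b=-32, c=7

The a coordinate changes by +4 each step, so at step 9 it is -12 + 9·(4) = 24.
The b coordinate changes by -3 each step, so at step 9 it is -5 + 9·(-3) = -32.
The c coordinate repeats the cycle [7, -3, 7] with period 3; step 9 mod 3 = 0, giving 7.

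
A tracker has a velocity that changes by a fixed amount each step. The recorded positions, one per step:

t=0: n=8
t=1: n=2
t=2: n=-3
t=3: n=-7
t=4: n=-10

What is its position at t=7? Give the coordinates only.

Taking differences between consecutive positions: -6, -5, -4, -3. These grow by +1 each step.
step 5: -10 − 2 → n=-12
step 6: -12 − 1 → n=-13
step 7: -13 + 0 → n=-13

n=-13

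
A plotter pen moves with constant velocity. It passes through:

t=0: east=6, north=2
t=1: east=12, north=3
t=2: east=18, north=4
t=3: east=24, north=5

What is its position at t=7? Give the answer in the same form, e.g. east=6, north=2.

Constant displacement of (+6,+1) per step.
step 4: east=24, north=5 + (+6,+1) → east=30, north=6
step 5: east=30, north=6 + (+6,+1) → east=36, north=7
step 6: east=36, north=7 + (+6,+1) → east=42, north=8
step 7: east=42, north=8 + (+6,+1) → east=48, north=9

east=48, north=9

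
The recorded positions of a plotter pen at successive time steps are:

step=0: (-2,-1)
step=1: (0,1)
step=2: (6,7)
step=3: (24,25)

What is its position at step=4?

(78,79)

Step-to-step displacements: (+2,+2), (+6,+6), (+18,+18); each is 3× the previous.
step 4: (24,25) + (+54,+54) → (78,79)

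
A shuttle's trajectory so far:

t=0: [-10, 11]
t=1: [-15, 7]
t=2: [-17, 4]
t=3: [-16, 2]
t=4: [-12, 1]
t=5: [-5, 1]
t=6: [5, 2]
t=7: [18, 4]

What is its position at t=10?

First differences are [-5, -4], [-2, -3], [+1, -2], [+4, -1], [+7, +0], [+10, +1], [+13, +2]; their common second difference is [+3, +1] (constant acceleration).
step 8: [18, 4] + [+16, +3] → [34, 7]
step 9: [34, 7] + [+19, +4] → [53, 11]
step 10: [53, 11] + [+22, +5] → [75, 16]

[75, 16]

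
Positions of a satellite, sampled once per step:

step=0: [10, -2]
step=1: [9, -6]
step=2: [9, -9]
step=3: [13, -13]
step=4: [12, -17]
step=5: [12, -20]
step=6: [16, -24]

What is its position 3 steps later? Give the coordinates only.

[19, -35]

Differencing gives [-1, -4], [+0, -3], [+4, -4], [-1, -4], [+0, -3], [+4, -4]. This is the pattern [-1, -4], [+0, -3], [+4, -4] repeated.
step 7: apply [-1, -4] → [15, -28]
step 8: apply [+0, -3] → [15, -31]
step 9: apply [+4, -4] → [19, -35]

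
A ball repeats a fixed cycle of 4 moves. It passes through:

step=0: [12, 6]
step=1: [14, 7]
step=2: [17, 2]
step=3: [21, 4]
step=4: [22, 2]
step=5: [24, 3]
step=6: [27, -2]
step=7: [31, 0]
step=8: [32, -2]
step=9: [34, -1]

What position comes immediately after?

[37, -6]

Step-to-step displacements: [+2, +1], [+3, -5], [+4, +2], [+1, -2], [+2, +1], [+3, -5], [+4, +2], [+1, -2], [+2, +1] — a repeating cycle of length 4.
step 10: apply [+3, -5] → [37, -6]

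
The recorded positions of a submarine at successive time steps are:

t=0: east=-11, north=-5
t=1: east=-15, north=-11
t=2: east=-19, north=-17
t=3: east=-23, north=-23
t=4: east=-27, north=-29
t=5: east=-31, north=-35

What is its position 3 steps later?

east=-43, north=-53

The position changes by (-4, -6) every step.
step 6: east=-31, north=-35 + (-4, -6) → east=-35, north=-41
step 7: east=-35, north=-41 + (-4, -6) → east=-39, north=-47
step 8: east=-39, north=-47 + (-4, -6) → east=-43, north=-53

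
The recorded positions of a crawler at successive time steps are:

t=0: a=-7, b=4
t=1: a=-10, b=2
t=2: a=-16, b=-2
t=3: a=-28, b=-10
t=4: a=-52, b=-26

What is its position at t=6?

a=-196, b=-122

The jumps are (-3, -2), (-6, -4), (-12, -8), (-24, -16) — a geometric progression with ratio 2.
step 5: a=-52, b=-26 + (-48, -32) → a=-100, b=-58
step 6: a=-100, b=-58 + (-96, -64) → a=-196, b=-122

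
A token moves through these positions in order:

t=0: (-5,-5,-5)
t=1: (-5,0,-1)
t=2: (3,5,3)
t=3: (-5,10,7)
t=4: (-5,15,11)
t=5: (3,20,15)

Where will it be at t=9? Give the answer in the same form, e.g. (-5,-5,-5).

(-5,40,31)

First: cycles through -5, -5, 3 every 3 steps. Step 9 lands at position 0 of the cycle → -5.
Second: linear, +5 per step → 40 at step 9.
Third: linear, +4 per step → 31 at step 9.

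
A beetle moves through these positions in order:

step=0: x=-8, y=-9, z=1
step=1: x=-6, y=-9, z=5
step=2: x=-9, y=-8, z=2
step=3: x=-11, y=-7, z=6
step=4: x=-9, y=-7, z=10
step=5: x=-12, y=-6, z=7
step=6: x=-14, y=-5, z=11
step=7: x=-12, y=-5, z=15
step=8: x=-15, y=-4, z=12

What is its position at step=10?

Step-to-step displacements: (+2, +0, +4), (-3, +1, -3), (-2, +1, +4), (+2, +0, +4), (-3, +1, -3), (-2, +1, +4), (+2, +0, +4), (-3, +1, -3) — a repeating cycle of length 3.
step 9: apply (-2, +1, +4) → x=-17, y=-3, z=16
step 10: apply (+2, +0, +4) → x=-15, y=-3, z=20

x=-15, y=-3, z=20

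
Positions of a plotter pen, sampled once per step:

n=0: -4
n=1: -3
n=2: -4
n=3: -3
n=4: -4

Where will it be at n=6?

The jumps are +1, -1, +1, -1 — a geometric progression with ratio -1.
step 5: -4 + 1 → -3
step 6: -3 − 1 → -4

-4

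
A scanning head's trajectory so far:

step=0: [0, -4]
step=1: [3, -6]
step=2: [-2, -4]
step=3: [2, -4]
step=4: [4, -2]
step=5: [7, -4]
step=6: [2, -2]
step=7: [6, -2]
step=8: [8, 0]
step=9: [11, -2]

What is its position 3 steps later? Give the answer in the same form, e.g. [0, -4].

The moves between consecutive positions are [+3, -2], [-5, +2], [+4, +0], [+2, +2], [+3, -2], [-5, +2], [+4, +0], [+2, +2], [+3, -2]; they repeat the 4-cycle [[+3, -2], [-5, +2], [+4, +0], [+2, +2]].
step 10: apply [-5, +2] → [6, 0]
step 11: apply [+4, +0] → [10, 0]
step 12: apply [+2, +2] → [12, 2]

[12, 2]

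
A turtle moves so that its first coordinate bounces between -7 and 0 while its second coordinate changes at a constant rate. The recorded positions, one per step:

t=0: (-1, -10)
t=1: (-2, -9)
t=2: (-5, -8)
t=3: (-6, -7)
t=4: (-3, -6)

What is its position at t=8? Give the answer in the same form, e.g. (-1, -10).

(-5, -2)

The first coordinate reflects between -7 and 0, moving 3 per step.
  step 5: -3 → 0
  step 6: 0 → -3
  step 7: -3 → -6
  step 8: -6 → -5
The second coordinate changes by +1 each step: at step 8 it is -2.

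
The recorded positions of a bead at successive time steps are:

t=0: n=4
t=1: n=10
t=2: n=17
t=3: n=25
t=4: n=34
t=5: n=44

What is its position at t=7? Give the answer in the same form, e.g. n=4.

n=67

Taking differences between consecutive positions: +6, +7, +8, +9, +10. These grow by +1 each step.
step 6: 44 + 11 → n=55
step 7: 55 + 12 → n=67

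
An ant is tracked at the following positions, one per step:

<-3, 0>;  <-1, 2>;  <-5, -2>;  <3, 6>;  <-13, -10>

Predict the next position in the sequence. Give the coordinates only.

Consecutive displacements <+2, +2>, <-4, -4>, <+8, +8>, <-16, -16> scale by a factor of -2 each step.
step 5: <-13, -10> + <+32, +32> → <19, 22>

<19, 22>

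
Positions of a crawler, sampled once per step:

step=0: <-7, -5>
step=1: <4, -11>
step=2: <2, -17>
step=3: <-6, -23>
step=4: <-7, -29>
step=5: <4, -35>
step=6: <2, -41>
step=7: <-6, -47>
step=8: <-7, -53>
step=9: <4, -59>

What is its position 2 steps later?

<-6, -71>

The first coordinate repeats the cycle [-7, 4, 2, -6] with period 4; step 11 mod 4 = 3, giving -6.
The second coordinate changes by -6 each step, so at step 11 it is -5 + 11·(-6) = -71.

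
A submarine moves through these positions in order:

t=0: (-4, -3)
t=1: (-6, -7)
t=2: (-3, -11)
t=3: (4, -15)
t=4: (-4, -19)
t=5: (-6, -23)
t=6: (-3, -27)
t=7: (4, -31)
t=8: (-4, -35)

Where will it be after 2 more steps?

The first coordinate repeats the cycle [-4, -6, -3, 4] with period 4; step 10 mod 4 = 2, giving -3.
The second coordinate changes by -4 each step, so at step 10 it is -3 + 10·(-4) = -43.

(-3, -43)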